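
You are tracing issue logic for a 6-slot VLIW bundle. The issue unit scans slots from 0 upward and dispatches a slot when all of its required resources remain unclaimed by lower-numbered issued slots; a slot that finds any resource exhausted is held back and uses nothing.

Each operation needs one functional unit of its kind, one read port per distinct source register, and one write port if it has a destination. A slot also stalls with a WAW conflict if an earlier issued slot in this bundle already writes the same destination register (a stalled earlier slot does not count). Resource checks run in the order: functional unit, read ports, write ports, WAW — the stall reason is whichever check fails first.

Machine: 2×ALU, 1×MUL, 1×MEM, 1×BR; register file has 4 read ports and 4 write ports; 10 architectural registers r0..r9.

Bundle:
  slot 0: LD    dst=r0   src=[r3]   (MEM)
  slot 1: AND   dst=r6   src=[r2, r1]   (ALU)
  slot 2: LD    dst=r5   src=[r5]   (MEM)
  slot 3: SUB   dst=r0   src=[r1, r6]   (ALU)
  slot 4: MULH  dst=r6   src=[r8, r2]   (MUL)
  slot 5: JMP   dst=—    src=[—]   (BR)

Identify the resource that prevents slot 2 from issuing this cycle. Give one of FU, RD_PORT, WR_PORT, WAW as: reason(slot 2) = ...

reason(slot 2) = FU

#0 MEM src=r3 dispatched  <A:2 Mu:1 Ld:0 B:1 rd:3 wr:3>
#1 ALU src=r2,r1 dispatched  <A:1 Mu:1 Ld:0 B:1 rd:1 wr:2>
#2 MEM src=r5 held:FU  <A:1 Mu:1 Ld:0 B:1 rd:1 wr:2>
#3 ALU src=r1,r6 held:RD_PORT  <A:1 Mu:1 Ld:0 B:1 rd:1 wr:2>
#4 MUL src=r8,r2 held:RD_PORT  <A:1 Mu:1 Ld:0 B:1 rd:1 wr:2>
#5 BR src=- dispatched  <A:1 Mu:1 Ld:0 B:0 rd:1 wr:2>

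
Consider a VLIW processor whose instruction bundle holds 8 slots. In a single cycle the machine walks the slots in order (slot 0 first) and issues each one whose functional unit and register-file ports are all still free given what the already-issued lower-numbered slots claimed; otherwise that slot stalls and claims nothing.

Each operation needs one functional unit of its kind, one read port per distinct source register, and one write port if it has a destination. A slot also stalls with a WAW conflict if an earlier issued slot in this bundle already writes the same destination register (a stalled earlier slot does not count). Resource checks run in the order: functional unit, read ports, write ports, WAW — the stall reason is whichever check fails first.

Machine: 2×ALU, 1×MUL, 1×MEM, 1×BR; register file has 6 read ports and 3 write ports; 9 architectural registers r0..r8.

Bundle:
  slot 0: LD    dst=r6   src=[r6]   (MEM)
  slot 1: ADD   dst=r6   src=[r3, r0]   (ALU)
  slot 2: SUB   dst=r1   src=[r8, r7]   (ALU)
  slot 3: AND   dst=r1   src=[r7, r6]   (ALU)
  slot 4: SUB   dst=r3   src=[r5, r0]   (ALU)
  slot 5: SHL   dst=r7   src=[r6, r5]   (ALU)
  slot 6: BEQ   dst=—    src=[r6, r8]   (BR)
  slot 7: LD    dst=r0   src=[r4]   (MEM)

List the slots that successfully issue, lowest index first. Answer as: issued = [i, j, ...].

issued = [0, 2, 4]

  0. MEM→r6 ⇒ go  {2A/1Mu/0Ld/1B | 5r 2w}
  1. ALU→r6 ⇒ no(WAW)  {2A/1Mu/0Ld/1B | 5r 2w}
  2. ALU→r1 ⇒ go  {1A/1Mu/0Ld/1B | 3r 1w}
  3. ALU→r1 ⇒ no(WAW)  {1A/1Mu/0Ld/1B | 3r 1w}
  4. ALU→r3 ⇒ go  {0A/1Mu/0Ld/1B | 1r 0w}
  5. ALU→r7 ⇒ no(FU)  {0A/1Mu/0Ld/1B | 1r 0w}
  6. BR ⇒ no(RD_PORT)  {0A/1Mu/0Ld/1B | 1r 0w}
  7. MEM→r0 ⇒ no(FU)  {0A/1Mu/0Ld/1B | 1r 0w}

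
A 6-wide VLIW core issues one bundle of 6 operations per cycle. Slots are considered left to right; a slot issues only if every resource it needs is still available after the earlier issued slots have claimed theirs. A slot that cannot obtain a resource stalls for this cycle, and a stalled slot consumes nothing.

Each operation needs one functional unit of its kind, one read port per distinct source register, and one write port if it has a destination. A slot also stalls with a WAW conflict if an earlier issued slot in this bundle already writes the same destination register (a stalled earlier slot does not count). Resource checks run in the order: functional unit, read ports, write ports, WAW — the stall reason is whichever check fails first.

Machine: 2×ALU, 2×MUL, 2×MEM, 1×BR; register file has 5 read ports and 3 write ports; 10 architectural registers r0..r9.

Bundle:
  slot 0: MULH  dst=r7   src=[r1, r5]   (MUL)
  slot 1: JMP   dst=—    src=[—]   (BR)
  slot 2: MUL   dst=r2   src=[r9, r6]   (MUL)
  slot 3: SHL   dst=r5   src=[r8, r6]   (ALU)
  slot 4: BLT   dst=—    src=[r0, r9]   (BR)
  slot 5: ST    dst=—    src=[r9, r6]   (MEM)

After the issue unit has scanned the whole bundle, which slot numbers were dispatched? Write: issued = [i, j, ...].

issued = [0, 1, 2]

#0 MUL src=r1,r5 dispatched  <A:2 Mu:1 Ld:2 B:1 rd:3 wr:2>
#1 BR src=- dispatched  <A:2 Mu:1 Ld:2 B:0 rd:3 wr:2>
#2 MUL src=r9,r6 dispatched  <A:2 Mu:0 Ld:2 B:0 rd:1 wr:1>
#3 ALU src=r8,r6 held:RD_PORT  <A:2 Mu:0 Ld:2 B:0 rd:1 wr:1>
#4 BR src=r0,r9 held:FU  <A:2 Mu:0 Ld:2 B:0 rd:1 wr:1>
#5 MEM src=r9,r6 held:RD_PORT  <A:2 Mu:0 Ld:2 B:0 rd:1 wr:1>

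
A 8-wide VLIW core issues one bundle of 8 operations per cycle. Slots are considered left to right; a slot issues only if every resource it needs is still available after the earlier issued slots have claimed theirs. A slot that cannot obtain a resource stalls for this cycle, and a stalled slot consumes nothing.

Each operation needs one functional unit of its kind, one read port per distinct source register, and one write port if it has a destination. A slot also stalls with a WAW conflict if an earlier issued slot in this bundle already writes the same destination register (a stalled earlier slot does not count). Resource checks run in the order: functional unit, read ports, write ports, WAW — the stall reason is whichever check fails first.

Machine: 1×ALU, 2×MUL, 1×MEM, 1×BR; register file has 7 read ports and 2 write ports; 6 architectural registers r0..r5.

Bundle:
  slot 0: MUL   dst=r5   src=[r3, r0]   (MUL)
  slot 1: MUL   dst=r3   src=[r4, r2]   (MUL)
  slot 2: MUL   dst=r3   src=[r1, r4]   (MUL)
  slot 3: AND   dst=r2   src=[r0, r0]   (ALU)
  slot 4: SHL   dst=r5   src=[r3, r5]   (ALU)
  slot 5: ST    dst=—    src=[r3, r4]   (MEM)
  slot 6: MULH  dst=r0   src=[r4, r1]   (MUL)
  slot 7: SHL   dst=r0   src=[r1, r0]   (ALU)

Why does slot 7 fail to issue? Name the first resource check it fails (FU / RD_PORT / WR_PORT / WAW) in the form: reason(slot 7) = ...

reason(slot 7) = RD_PORT

#0 MUL src=r3,r0 dispatched  <A:1 Mu:1 Ld:1 B:1 rd:5 wr:1>
#1 MUL src=r4,r2 dispatched  <A:1 Mu:0 Ld:1 B:1 rd:3 wr:0>
#2 MUL src=r1,r4 held:FU  <A:1 Mu:0 Ld:1 B:1 rd:3 wr:0>
#3 ALU src=r0,r0 held:WR_PORT  <A:1 Mu:0 Ld:1 B:1 rd:3 wr:0>
#4 ALU src=r3,r5 held:WR_PORT  <A:1 Mu:0 Ld:1 B:1 rd:3 wr:0>
#5 MEM src=r3,r4 dispatched  <A:1 Mu:0 Ld:0 B:1 rd:1 wr:0>
#6 MUL src=r4,r1 held:FU  <A:1 Mu:0 Ld:0 B:1 rd:1 wr:0>
#7 ALU src=r1,r0 held:RD_PORT  <A:1 Mu:0 Ld:0 B:1 rd:1 wr:0>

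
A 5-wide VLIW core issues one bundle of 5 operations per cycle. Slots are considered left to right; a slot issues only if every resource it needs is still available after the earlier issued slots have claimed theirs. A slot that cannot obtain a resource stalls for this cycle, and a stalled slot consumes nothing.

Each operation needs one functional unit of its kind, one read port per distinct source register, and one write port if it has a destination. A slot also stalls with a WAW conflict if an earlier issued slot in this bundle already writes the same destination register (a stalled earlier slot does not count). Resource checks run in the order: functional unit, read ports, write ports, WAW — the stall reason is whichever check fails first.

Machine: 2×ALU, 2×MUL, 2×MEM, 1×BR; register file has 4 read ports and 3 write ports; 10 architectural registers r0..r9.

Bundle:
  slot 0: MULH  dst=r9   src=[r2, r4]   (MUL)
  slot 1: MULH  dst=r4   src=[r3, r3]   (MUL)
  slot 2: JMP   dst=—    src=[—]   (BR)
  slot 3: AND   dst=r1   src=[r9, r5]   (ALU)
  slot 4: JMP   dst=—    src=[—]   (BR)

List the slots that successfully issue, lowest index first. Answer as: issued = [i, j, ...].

issued = [0, 1, 2]

slot 0 (MUL): ISSUE — free A2,Mu1,Ld2,B1 rp2 wp2
slot 1 (MUL): ISSUE — free A2,Mu0,Ld2,B1 rp1 wp1
slot 2 (BR): ISSUE — free A2,Mu0,Ld2,B0 rp1 wp1
slot 3 (ALU): stall RD_PORT — free A2,Mu0,Ld2,B0 rp1 wp1
slot 4 (BR): stall FU — free A2,Mu0,Ld2,B0 rp1 wp1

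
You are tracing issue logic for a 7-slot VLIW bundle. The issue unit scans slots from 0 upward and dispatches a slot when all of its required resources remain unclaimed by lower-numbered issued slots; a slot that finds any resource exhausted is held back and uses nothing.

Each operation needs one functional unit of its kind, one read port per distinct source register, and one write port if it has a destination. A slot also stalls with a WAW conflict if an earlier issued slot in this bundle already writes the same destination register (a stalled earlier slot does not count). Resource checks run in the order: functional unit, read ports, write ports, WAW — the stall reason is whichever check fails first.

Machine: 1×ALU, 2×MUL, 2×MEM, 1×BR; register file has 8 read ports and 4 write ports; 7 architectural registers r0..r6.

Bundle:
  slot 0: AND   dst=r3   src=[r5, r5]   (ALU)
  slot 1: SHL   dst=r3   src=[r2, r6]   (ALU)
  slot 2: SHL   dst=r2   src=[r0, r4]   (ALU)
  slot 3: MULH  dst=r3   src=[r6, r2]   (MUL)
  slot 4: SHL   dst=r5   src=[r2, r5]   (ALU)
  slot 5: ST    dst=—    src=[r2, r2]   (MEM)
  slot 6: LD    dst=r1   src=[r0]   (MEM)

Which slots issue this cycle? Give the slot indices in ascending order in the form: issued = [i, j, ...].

issued = [0, 5, 6]

[0] ALU needs rd=1 wr=1: ok; after: ALU=0 MUL=2 MEM=2 BR=1, R=7, W=3
[1] ALU needs rd=2 wr=1: FU; after: ALU=0 MUL=2 MEM=2 BR=1, R=7, W=3
[2] ALU needs rd=2 wr=1: FU; after: ALU=0 MUL=2 MEM=2 BR=1, R=7, W=3
[3] MUL needs rd=2 wr=1: WAW; after: ALU=0 MUL=2 MEM=2 BR=1, R=7, W=3
[4] ALU needs rd=2 wr=1: FU; after: ALU=0 MUL=2 MEM=2 BR=1, R=7, W=3
[5] MEM needs rd=1 wr=0: ok; after: ALU=0 MUL=2 MEM=1 BR=1, R=6, W=3
[6] MEM needs rd=1 wr=1: ok; after: ALU=0 MUL=2 MEM=0 BR=1, R=5, W=2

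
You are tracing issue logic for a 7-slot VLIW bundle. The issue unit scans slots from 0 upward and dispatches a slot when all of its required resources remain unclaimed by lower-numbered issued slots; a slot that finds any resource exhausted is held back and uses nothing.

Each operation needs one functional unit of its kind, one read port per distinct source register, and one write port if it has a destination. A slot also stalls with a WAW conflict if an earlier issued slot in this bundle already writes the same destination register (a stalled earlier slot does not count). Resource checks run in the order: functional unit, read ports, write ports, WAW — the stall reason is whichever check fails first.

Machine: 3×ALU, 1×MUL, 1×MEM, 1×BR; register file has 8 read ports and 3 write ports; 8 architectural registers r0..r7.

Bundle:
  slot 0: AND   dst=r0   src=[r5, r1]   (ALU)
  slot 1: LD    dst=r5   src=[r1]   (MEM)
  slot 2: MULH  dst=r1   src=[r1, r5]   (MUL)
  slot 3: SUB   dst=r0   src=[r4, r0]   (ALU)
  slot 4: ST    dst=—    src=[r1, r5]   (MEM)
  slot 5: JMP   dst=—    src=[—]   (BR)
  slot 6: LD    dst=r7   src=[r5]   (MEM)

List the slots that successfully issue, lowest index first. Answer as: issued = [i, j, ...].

slot 0 (ALU): ISSUE — free A2,Mu1,Ld1,B1 rp6 wp2
slot 1 (MEM): ISSUE — free A2,Mu1,Ld0,B1 rp5 wp1
slot 2 (MUL): ISSUE — free A2,Mu0,Ld0,B1 rp3 wp0
slot 3 (ALU): stall WR_PORT — free A2,Mu0,Ld0,B1 rp3 wp0
slot 4 (MEM): stall FU — free A2,Mu0,Ld0,B1 rp3 wp0
slot 5 (BR): ISSUE — free A2,Mu0,Ld0,B0 rp3 wp0
slot 6 (MEM): stall FU — free A2,Mu0,Ld0,B0 rp3 wp0

issued = [0, 1, 2, 5]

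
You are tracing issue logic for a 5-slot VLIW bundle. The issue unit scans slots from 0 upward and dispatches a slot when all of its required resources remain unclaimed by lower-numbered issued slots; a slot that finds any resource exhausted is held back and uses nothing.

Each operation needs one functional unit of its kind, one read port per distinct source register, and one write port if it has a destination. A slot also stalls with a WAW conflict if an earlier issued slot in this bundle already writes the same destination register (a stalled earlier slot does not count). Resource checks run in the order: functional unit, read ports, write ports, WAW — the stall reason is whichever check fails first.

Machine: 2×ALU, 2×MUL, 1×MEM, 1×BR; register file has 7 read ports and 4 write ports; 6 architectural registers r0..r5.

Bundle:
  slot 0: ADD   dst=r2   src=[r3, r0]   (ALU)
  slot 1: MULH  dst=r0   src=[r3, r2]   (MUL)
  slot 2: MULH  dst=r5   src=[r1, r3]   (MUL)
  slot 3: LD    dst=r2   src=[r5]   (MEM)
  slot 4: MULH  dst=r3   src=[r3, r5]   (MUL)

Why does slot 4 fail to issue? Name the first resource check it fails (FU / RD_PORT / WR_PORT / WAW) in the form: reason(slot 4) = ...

reason(slot 4) = FU

(0) want 1×ALU +2rd +1wr — yes → AL1|MU2|ME1|BR1|rd5|wr3
(1) want 1×MUL +2rd +1wr — yes → AL1|MU1|ME1|BR1|rd3|wr2
(2) want 1×MUL +2rd +1wr — yes → AL1|MU0|ME1|BR1|rd1|wr1
(3) want 1×MEM +1rd +1wr — WAW → AL1|MU0|ME1|BR1|rd1|wr1
(4) want 1×MUL +2rd +1wr — FU → AL1|MU0|ME1|BR1|rd1|wr1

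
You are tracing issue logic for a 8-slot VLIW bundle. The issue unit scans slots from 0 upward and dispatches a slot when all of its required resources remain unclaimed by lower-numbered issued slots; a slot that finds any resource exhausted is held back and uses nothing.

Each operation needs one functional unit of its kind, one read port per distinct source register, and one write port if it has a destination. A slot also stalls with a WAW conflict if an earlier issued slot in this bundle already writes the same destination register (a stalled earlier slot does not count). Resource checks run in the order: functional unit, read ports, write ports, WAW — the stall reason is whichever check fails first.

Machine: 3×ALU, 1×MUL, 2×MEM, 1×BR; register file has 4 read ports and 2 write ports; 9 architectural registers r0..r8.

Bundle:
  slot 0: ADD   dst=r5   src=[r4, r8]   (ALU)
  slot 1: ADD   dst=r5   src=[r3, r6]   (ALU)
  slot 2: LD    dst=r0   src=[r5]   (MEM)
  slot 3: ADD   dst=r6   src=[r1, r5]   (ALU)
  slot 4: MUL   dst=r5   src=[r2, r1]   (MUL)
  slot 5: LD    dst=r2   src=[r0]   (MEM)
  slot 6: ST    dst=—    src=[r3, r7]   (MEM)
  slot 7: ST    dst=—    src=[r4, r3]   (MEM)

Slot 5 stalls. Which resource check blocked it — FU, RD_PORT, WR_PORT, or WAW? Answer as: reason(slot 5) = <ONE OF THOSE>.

reason(slot 5) = WR_PORT

slot 0 (ALU): ISSUE — free A2,Mu1,Ld2,B1 rp2 wp1
slot 1 (ALU): stall WAW — free A2,Mu1,Ld2,B1 rp2 wp1
slot 2 (MEM): ISSUE — free A2,Mu1,Ld1,B1 rp1 wp0
slot 3 (ALU): stall RD_PORT — free A2,Mu1,Ld1,B1 rp1 wp0
slot 4 (MUL): stall RD_PORT — free A2,Mu1,Ld1,B1 rp1 wp0
slot 5 (MEM): stall WR_PORT — free A2,Mu1,Ld1,B1 rp1 wp0
slot 6 (MEM): stall RD_PORT — free A2,Mu1,Ld1,B1 rp1 wp0
slot 7 (MEM): stall RD_PORT — free A2,Mu1,Ld1,B1 rp1 wp0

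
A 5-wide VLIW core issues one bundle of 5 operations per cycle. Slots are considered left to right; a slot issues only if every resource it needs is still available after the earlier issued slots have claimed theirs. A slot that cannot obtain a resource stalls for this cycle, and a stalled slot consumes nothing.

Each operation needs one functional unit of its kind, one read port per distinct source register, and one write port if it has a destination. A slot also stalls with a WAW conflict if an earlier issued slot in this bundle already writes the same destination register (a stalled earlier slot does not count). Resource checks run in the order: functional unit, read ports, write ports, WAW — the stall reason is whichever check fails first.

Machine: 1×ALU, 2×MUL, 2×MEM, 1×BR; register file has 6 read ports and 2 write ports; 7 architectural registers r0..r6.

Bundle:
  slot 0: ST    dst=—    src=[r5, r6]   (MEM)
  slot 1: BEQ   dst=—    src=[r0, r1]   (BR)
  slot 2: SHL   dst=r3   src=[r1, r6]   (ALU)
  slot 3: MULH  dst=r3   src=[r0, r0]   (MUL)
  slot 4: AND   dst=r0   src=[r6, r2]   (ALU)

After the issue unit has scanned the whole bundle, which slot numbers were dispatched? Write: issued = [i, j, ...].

slot 0 (MEM): ISSUE — free A1,Mu2,Ld1,B1 rp4 wp2
slot 1 (BR): ISSUE — free A1,Mu2,Ld1,B0 rp2 wp2
slot 2 (ALU): ISSUE — free A0,Mu2,Ld1,B0 rp0 wp1
slot 3 (MUL): stall RD_PORT — free A0,Mu2,Ld1,B0 rp0 wp1
slot 4 (ALU): stall FU — free A0,Mu2,Ld1,B0 rp0 wp1

issued = [0, 1, 2]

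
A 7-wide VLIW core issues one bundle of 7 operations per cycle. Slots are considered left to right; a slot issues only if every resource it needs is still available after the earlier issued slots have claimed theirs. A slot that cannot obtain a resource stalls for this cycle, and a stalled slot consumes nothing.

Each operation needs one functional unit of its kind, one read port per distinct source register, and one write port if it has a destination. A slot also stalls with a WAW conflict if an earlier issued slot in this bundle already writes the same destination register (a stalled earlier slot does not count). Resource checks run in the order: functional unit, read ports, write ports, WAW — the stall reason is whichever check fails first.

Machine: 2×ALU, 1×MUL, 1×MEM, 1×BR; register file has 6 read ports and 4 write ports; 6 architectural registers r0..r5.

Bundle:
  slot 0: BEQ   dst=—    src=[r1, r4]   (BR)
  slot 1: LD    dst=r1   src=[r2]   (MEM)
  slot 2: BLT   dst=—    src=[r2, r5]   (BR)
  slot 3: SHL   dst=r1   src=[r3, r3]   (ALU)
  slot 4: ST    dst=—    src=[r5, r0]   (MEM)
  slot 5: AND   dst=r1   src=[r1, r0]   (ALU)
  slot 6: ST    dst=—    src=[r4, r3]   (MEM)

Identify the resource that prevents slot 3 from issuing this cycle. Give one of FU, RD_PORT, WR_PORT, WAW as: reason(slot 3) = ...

  0. BR ⇒ go  {2A/1Mu/1Ld/0B | 4r 4w}
  1. MEM→r1 ⇒ go  {2A/1Mu/0Ld/0B | 3r 3w}
  2. BR ⇒ no(FU)  {2A/1Mu/0Ld/0B | 3r 3w}
  3. ALU→r1 ⇒ no(WAW)  {2A/1Mu/0Ld/0B | 3r 3w}
  4. MEM ⇒ no(FU)  {2A/1Mu/0Ld/0B | 3r 3w}
  5. ALU→r1 ⇒ no(WAW)  {2A/1Mu/0Ld/0B | 3r 3w}
  6. MEM ⇒ no(FU)  {2A/1Mu/0Ld/0B | 3r 3w}

reason(slot 3) = WAW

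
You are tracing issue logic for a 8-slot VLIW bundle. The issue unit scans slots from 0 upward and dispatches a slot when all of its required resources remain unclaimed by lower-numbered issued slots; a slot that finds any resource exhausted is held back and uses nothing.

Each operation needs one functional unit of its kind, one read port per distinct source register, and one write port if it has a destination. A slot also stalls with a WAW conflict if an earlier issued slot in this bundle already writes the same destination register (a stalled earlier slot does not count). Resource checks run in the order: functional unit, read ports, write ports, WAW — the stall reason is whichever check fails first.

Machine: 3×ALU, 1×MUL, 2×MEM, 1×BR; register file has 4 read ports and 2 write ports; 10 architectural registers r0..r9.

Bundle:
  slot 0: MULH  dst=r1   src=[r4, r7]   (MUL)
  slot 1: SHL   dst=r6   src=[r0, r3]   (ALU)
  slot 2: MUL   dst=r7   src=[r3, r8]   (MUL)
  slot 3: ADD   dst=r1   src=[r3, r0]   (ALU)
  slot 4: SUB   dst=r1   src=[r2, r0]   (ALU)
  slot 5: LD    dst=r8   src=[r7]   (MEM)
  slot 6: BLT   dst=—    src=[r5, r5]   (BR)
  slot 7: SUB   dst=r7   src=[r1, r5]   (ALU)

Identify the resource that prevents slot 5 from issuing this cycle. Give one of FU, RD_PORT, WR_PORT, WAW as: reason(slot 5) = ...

reason(slot 5) = RD_PORT

(0) want 1×MUL +2rd +1wr — yes → AL3|MU0|ME2|BR1|rd2|wr1
(1) want 1×ALU +2rd +1wr — yes → AL2|MU0|ME2|BR1|rd0|wr0
(2) want 1×MUL +2rd +1wr — FU → AL2|MU0|ME2|BR1|rd0|wr0
(3) want 1×ALU +2rd +1wr — RD_PORT → AL2|MU0|ME2|BR1|rd0|wr0
(4) want 1×ALU +2rd +1wr — RD_PORT → AL2|MU0|ME2|BR1|rd0|wr0
(5) want 1×MEM +1rd +1wr — RD_PORT → AL2|MU0|ME2|BR1|rd0|wr0
(6) want 1×BR +1rd +0wr — RD_PORT → AL2|MU0|ME2|BR1|rd0|wr0
(7) want 1×ALU +2rd +1wr — RD_PORT → AL2|MU0|ME2|BR1|rd0|wr0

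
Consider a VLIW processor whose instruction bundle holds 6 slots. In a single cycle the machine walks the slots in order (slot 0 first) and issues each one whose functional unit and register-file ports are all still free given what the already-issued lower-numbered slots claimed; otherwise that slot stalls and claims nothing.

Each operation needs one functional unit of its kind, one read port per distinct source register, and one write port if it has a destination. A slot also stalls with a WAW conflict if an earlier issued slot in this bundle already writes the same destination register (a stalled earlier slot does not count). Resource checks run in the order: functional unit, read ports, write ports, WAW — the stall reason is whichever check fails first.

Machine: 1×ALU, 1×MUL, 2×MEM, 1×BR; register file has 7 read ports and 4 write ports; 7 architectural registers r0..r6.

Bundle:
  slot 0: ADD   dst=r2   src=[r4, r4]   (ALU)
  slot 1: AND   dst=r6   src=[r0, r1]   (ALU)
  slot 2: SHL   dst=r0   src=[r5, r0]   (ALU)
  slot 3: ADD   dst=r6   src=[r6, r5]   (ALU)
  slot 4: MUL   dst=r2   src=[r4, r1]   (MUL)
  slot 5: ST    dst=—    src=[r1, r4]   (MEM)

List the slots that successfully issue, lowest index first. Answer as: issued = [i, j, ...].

  0. ALU→r2 ⇒ go  {0A/1Mu/2Ld/1B | 6r 3w}
  1. ALU→r6 ⇒ no(FU)  {0A/1Mu/2Ld/1B | 6r 3w}
  2. ALU→r0 ⇒ no(FU)  {0A/1Mu/2Ld/1B | 6r 3w}
  3. ALU→r6 ⇒ no(FU)  {0A/1Mu/2Ld/1B | 6r 3w}
  4. MUL→r2 ⇒ no(WAW)  {0A/1Mu/2Ld/1B | 6r 3w}
  5. MEM ⇒ go  {0A/1Mu/1Ld/1B | 4r 3w}

issued = [0, 5]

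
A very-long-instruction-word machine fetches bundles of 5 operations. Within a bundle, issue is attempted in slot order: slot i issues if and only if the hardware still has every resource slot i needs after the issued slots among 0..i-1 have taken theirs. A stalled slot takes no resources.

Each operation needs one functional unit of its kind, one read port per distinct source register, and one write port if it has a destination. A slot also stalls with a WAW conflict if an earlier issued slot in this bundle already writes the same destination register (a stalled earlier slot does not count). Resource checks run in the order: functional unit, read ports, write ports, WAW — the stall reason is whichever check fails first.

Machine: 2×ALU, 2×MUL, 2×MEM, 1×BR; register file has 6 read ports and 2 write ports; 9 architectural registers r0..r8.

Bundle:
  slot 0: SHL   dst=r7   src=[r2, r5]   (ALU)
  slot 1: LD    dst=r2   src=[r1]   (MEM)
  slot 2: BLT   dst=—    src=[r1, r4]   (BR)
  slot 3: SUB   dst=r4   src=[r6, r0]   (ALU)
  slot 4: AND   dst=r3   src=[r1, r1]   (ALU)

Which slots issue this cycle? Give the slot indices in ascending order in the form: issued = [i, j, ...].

[0] ALU needs rd=2 wr=1: ok; after: ALU=1 MUL=2 MEM=2 BR=1, R=4, W=1
[1] MEM needs rd=1 wr=1: ok; after: ALU=1 MUL=2 MEM=1 BR=1, R=3, W=0
[2] BR needs rd=2 wr=0: ok; after: ALU=1 MUL=2 MEM=1 BR=0, R=1, W=0
[3] ALU needs rd=2 wr=1: RD_PORT; after: ALU=1 MUL=2 MEM=1 BR=0, R=1, W=0
[4] ALU needs rd=1 wr=1: WR_PORT; after: ALU=1 MUL=2 MEM=1 BR=0, R=1, W=0

issued = [0, 1, 2]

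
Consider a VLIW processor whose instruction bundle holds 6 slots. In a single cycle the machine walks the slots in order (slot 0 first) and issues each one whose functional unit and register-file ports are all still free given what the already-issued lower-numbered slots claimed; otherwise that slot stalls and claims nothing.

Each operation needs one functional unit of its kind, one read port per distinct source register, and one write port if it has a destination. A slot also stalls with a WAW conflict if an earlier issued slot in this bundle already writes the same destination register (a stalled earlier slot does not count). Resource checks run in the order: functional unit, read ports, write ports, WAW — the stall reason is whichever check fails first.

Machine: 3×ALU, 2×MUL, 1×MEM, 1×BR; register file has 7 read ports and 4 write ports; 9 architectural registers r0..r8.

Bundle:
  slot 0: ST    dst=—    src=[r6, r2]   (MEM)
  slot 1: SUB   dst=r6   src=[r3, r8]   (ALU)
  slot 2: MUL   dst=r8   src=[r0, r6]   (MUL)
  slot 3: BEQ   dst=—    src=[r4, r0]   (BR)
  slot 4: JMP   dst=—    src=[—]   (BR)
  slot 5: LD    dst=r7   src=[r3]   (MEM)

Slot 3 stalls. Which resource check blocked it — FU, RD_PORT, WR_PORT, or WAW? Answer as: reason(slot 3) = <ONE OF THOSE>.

reason(slot 3) = RD_PORT

slot 0 (MEM): ISSUE — free A3,Mu2,Ld0,B1 rp5 wp4
slot 1 (ALU): ISSUE — free A2,Mu2,Ld0,B1 rp3 wp3
slot 2 (MUL): ISSUE — free A2,Mu1,Ld0,B1 rp1 wp2
slot 3 (BR): stall RD_PORT — free A2,Mu1,Ld0,B1 rp1 wp2
slot 4 (BR): ISSUE — free A2,Mu1,Ld0,B0 rp1 wp2
slot 5 (MEM): stall FU — free A2,Mu1,Ld0,B0 rp1 wp2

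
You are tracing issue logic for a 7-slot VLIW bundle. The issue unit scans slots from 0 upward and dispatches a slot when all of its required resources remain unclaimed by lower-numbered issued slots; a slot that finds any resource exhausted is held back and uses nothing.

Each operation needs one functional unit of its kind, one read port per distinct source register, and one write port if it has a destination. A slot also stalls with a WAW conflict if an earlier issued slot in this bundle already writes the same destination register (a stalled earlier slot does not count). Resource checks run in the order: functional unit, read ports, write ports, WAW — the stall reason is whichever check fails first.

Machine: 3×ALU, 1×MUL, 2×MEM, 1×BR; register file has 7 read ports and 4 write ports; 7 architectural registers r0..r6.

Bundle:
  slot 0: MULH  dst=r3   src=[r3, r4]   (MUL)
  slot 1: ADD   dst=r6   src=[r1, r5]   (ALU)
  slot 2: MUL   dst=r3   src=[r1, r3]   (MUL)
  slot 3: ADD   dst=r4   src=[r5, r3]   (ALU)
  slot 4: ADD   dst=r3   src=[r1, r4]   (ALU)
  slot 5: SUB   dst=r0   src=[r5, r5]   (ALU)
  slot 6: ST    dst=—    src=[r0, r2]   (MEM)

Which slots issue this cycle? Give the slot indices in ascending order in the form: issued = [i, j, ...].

(0) want 1×MUL +2rd +1wr — yes → AL3|MU0|ME2|BR1|rd5|wr3
(1) want 1×ALU +2rd +1wr — yes → AL2|MU0|ME2|BR1|rd3|wr2
(2) want 1×MUL +2rd +1wr — FU → AL2|MU0|ME2|BR1|rd3|wr2
(3) want 1×ALU +2rd +1wr — yes → AL1|MU0|ME2|BR1|rd1|wr1
(4) want 1×ALU +2rd +1wr — RD_PORT → AL1|MU0|ME2|BR1|rd1|wr1
(5) want 1×ALU +1rd +1wr — yes → AL0|MU0|ME2|BR1|rd0|wr0
(6) want 1×MEM +2rd +0wr — RD_PORT → AL0|MU0|ME2|BR1|rd0|wr0

issued = [0, 1, 3, 5]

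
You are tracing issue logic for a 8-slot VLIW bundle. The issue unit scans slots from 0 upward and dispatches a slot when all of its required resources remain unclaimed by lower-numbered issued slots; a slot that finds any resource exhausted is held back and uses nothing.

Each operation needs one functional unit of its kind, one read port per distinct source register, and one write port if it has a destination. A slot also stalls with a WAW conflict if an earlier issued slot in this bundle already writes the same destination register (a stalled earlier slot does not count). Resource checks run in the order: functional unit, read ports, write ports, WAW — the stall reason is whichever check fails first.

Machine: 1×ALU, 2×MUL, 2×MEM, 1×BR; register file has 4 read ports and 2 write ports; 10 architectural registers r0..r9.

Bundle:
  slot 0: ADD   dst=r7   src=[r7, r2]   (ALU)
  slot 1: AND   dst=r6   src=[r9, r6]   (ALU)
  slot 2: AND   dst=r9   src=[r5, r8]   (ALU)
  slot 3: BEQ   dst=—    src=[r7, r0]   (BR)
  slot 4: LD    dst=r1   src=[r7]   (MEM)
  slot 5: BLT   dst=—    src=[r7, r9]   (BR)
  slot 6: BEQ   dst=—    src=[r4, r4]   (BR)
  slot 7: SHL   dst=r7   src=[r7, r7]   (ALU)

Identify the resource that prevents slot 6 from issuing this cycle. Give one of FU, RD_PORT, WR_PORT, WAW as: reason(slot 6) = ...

reason(slot 6) = FU

[0] ALU needs rd=2 wr=1: ok; after: ALU=0 MUL=2 MEM=2 BR=1, R=2, W=1
[1] ALU needs rd=2 wr=1: FU; after: ALU=0 MUL=2 MEM=2 BR=1, R=2, W=1
[2] ALU needs rd=2 wr=1: FU; after: ALU=0 MUL=2 MEM=2 BR=1, R=2, W=1
[3] BR needs rd=2 wr=0: ok; after: ALU=0 MUL=2 MEM=2 BR=0, R=0, W=1
[4] MEM needs rd=1 wr=1: RD_PORT; after: ALU=0 MUL=2 MEM=2 BR=0, R=0, W=1
[5] BR needs rd=2 wr=0: FU; after: ALU=0 MUL=2 MEM=2 BR=0, R=0, W=1
[6] BR needs rd=1 wr=0: FU; after: ALU=0 MUL=2 MEM=2 BR=0, R=0, W=1
[7] ALU needs rd=1 wr=1: FU; after: ALU=0 MUL=2 MEM=2 BR=0, R=0, W=1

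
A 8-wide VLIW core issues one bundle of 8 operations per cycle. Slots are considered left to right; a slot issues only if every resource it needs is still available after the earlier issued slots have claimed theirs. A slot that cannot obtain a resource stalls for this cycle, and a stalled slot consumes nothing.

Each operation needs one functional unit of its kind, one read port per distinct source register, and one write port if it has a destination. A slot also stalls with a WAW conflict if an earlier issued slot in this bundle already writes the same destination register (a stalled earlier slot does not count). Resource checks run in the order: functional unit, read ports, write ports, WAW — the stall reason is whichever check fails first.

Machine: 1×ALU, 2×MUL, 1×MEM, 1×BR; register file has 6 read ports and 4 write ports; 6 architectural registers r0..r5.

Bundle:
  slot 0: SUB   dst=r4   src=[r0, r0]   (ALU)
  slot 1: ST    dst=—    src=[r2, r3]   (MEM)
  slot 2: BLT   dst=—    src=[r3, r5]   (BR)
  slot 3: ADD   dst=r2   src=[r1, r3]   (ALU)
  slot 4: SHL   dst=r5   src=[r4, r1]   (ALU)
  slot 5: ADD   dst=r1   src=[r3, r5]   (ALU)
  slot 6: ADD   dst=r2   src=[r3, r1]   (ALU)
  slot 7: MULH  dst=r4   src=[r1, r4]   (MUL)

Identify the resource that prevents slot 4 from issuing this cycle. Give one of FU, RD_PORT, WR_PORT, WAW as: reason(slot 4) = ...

reason(slot 4) = FU

[0] ALU needs rd=1 wr=1: ok; after: ALU=0 MUL=2 MEM=1 BR=1, R=5, W=3
[1] MEM needs rd=2 wr=0: ok; after: ALU=0 MUL=2 MEM=0 BR=1, R=3, W=3
[2] BR needs rd=2 wr=0: ok; after: ALU=0 MUL=2 MEM=0 BR=0, R=1, W=3
[3] ALU needs rd=2 wr=1: FU; after: ALU=0 MUL=2 MEM=0 BR=0, R=1, W=3
[4] ALU needs rd=2 wr=1: FU; after: ALU=0 MUL=2 MEM=0 BR=0, R=1, W=3
[5] ALU needs rd=2 wr=1: FU; after: ALU=0 MUL=2 MEM=0 BR=0, R=1, W=3
[6] ALU needs rd=2 wr=1: FU; after: ALU=0 MUL=2 MEM=0 BR=0, R=1, W=3
[7] MUL needs rd=2 wr=1: RD_PORT; after: ALU=0 MUL=2 MEM=0 BR=0, R=1, W=3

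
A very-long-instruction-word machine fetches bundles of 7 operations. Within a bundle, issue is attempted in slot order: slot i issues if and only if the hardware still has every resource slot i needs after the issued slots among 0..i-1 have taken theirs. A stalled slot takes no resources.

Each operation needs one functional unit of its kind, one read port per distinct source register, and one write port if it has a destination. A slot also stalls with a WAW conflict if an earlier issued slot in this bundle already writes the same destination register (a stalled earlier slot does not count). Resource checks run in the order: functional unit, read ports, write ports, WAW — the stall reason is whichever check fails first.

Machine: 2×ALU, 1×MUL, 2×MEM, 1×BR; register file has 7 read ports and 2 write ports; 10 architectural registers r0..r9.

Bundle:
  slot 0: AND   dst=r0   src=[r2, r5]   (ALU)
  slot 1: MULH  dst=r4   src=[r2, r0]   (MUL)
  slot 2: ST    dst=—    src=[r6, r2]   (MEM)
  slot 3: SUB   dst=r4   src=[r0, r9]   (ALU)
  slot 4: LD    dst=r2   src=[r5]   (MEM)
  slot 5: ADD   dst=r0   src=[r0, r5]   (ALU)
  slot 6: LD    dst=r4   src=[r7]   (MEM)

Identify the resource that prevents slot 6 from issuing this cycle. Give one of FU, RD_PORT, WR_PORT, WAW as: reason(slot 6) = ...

[0] ALU needs rd=2 wr=1: ok; after: ALU=1 MUL=1 MEM=2 BR=1, R=5, W=1
[1] MUL needs rd=2 wr=1: ok; after: ALU=1 MUL=0 MEM=2 BR=1, R=3, W=0
[2] MEM needs rd=2 wr=0: ok; after: ALU=1 MUL=0 MEM=1 BR=1, R=1, W=0
[3] ALU needs rd=2 wr=1: RD_PORT; after: ALU=1 MUL=0 MEM=1 BR=1, R=1, W=0
[4] MEM needs rd=1 wr=1: WR_PORT; after: ALU=1 MUL=0 MEM=1 BR=1, R=1, W=0
[5] ALU needs rd=2 wr=1: RD_PORT; after: ALU=1 MUL=0 MEM=1 BR=1, R=1, W=0
[6] MEM needs rd=1 wr=1: WR_PORT; after: ALU=1 MUL=0 MEM=1 BR=1, R=1, W=0

reason(slot 6) = WR_PORT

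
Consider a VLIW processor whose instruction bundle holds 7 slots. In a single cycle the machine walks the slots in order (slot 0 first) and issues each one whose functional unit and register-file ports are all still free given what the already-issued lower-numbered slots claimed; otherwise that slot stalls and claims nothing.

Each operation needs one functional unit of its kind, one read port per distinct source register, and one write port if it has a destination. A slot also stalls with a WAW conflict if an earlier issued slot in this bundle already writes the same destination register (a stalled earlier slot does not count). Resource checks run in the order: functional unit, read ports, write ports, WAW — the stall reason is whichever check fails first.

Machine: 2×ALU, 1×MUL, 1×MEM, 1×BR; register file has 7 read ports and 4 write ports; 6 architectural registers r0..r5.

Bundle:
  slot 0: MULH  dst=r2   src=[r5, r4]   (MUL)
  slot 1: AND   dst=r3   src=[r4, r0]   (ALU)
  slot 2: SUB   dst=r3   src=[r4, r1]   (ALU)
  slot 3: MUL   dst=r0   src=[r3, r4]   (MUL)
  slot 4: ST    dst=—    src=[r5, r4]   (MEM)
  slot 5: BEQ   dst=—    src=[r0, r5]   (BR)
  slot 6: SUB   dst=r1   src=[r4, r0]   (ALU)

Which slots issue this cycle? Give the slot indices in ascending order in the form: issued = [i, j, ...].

[0] MUL needs rd=2 wr=1: ok; after: ALU=2 MUL=0 MEM=1 BR=1, R=5, W=3
[1] ALU needs rd=2 wr=1: ok; after: ALU=1 MUL=0 MEM=1 BR=1, R=3, W=2
[2] ALU needs rd=2 wr=1: WAW; after: ALU=1 MUL=0 MEM=1 BR=1, R=3, W=2
[3] MUL needs rd=2 wr=1: FU; after: ALU=1 MUL=0 MEM=1 BR=1, R=3, W=2
[4] MEM needs rd=2 wr=0: ok; after: ALU=1 MUL=0 MEM=0 BR=1, R=1, W=2
[5] BR needs rd=2 wr=0: RD_PORT; after: ALU=1 MUL=0 MEM=0 BR=1, R=1, W=2
[6] ALU needs rd=2 wr=1: RD_PORT; after: ALU=1 MUL=0 MEM=0 BR=1, R=1, W=2

issued = [0, 1, 4]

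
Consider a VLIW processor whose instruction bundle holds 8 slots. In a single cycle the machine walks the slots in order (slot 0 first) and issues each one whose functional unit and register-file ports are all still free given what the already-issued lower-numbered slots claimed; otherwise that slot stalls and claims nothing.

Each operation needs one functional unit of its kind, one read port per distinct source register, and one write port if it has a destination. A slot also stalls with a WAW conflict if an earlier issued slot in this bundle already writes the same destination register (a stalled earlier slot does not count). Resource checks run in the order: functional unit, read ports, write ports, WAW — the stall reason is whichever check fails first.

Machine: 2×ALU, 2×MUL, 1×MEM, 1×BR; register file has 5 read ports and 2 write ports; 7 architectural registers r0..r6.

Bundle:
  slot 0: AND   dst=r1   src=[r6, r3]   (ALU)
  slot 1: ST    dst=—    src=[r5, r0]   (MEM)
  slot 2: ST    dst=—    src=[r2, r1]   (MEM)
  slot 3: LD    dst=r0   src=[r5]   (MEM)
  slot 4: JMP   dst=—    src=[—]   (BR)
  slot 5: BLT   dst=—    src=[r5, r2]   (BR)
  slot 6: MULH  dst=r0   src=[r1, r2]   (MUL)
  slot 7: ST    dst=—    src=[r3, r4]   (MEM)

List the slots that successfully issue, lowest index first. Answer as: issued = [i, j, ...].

issued = [0, 1, 4]

[0] ALU needs rd=2 wr=1: ok; after: ALU=1 MUL=2 MEM=1 BR=1, R=3, W=1
[1] MEM needs rd=2 wr=0: ok; after: ALU=1 MUL=2 MEM=0 BR=1, R=1, W=1
[2] MEM needs rd=2 wr=0: FU; after: ALU=1 MUL=2 MEM=0 BR=1, R=1, W=1
[3] MEM needs rd=1 wr=1: FU; after: ALU=1 MUL=2 MEM=0 BR=1, R=1, W=1
[4] BR needs rd=0 wr=0: ok; after: ALU=1 MUL=2 MEM=0 BR=0, R=1, W=1
[5] BR needs rd=2 wr=0: FU; after: ALU=1 MUL=2 MEM=0 BR=0, R=1, W=1
[6] MUL needs rd=2 wr=1: RD_PORT; after: ALU=1 MUL=2 MEM=0 BR=0, R=1, W=1
[7] MEM needs rd=2 wr=0: FU; after: ALU=1 MUL=2 MEM=0 BR=0, R=1, W=1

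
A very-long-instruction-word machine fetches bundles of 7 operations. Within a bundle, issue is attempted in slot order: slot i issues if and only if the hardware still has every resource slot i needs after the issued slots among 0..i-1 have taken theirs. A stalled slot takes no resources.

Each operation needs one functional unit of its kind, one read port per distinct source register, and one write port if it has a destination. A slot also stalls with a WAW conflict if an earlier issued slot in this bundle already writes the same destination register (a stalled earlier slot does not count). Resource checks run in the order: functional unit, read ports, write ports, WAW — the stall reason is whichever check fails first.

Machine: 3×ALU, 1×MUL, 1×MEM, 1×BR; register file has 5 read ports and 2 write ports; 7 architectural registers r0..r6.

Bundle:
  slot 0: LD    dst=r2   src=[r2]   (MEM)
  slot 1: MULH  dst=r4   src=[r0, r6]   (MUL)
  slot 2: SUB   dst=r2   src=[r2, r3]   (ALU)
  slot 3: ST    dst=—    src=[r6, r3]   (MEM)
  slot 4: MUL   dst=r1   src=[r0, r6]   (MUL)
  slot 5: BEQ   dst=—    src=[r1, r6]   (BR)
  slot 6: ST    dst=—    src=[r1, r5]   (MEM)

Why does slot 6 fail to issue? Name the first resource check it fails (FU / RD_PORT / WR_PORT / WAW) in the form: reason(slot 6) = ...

(0) want 1×MEM +1rd +1wr — yes → AL3|MU1|ME0|BR1|rd4|wr1
(1) want 1×MUL +2rd +1wr — yes → AL3|MU0|ME0|BR1|rd2|wr0
(2) want 1×ALU +2rd +1wr — WR_PORT → AL3|MU0|ME0|BR1|rd2|wr0
(3) want 1×MEM +2rd +0wr — FU → AL3|MU0|ME0|BR1|rd2|wr0
(4) want 1×MUL +2rd +1wr — FU → AL3|MU0|ME0|BR1|rd2|wr0
(5) want 1×BR +2rd +0wr — yes → AL3|MU0|ME0|BR0|rd0|wr0
(6) want 1×MEM +2rd +0wr — FU → AL3|MU0|ME0|BR0|rd0|wr0

reason(slot 6) = FU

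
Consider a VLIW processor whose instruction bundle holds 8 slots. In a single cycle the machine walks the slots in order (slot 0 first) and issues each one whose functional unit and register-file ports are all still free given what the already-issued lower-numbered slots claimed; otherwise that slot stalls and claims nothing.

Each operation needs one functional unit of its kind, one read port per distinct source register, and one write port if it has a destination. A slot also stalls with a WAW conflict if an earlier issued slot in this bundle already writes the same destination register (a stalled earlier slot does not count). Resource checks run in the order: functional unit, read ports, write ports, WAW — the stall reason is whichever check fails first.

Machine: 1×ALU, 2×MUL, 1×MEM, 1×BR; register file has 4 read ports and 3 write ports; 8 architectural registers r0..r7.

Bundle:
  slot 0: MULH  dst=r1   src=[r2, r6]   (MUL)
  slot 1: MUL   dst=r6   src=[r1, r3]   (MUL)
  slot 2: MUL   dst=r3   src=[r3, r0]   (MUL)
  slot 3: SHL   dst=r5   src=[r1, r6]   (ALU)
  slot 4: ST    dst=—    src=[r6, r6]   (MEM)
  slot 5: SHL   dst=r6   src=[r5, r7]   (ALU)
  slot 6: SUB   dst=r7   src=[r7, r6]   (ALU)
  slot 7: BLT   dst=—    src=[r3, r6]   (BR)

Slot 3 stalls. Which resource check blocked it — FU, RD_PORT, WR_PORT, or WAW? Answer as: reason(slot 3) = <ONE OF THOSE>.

reason(slot 3) = RD_PORT

  0. MUL→r1 ⇒ go  {1A/1Mu/1Ld/1B | 2r 2w}
  1. MUL→r6 ⇒ go  {1A/0Mu/1Ld/1B | 0r 1w}
  2. MUL→r3 ⇒ no(FU)  {1A/0Mu/1Ld/1B | 0r 1w}
  3. ALU→r5 ⇒ no(RD_PORT)  {1A/0Mu/1Ld/1B | 0r 1w}
  4. MEM ⇒ no(RD_PORT)  {1A/0Mu/1Ld/1B | 0r 1w}
  5. ALU→r6 ⇒ no(RD_PORT)  {1A/0Mu/1Ld/1B | 0r 1w}
  6. ALU→r7 ⇒ no(RD_PORT)  {1A/0Mu/1Ld/1B | 0r 1w}
  7. BR ⇒ no(RD_PORT)  {1A/0Mu/1Ld/1B | 0r 1w}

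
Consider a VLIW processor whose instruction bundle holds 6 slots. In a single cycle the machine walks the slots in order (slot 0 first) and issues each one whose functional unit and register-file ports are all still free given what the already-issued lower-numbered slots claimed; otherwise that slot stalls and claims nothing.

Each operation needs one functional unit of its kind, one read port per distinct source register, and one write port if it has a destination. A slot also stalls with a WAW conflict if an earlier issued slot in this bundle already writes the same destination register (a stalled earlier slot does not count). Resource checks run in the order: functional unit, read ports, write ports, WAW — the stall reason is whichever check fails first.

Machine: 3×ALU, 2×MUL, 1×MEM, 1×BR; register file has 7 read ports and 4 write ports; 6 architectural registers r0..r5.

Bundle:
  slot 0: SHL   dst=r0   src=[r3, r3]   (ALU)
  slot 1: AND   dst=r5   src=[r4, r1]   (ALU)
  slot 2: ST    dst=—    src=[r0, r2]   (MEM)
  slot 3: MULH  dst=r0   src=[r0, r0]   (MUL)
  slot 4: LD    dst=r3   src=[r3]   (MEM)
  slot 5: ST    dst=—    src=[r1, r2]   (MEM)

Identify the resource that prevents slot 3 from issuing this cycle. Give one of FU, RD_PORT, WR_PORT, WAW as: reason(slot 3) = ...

  0. ALU→r0 ⇒ go  {2A/2Mu/1Ld/1B | 6r 3w}
  1. ALU→r5 ⇒ go  {1A/2Mu/1Ld/1B | 4r 2w}
  2. MEM ⇒ go  {1A/2Mu/0Ld/1B | 2r 2w}
  3. MUL→r0 ⇒ no(WAW)  {1A/2Mu/0Ld/1B | 2r 2w}
  4. MEM→r3 ⇒ no(FU)  {1A/2Mu/0Ld/1B | 2r 2w}
  5. MEM ⇒ no(FU)  {1A/2Mu/0Ld/1B | 2r 2w}

reason(slot 3) = WAW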